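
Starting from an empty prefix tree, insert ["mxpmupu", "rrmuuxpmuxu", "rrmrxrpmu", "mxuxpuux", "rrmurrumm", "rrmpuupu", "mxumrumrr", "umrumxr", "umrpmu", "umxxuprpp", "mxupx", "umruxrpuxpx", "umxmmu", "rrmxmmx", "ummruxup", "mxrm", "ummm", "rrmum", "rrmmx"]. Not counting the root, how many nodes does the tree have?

91

For each word, the new-node count is its length minus the longest prefix already in the trie:
  "mxpmupu" → 7 new (m, x, p, m, u, p, u)
  "rrmuuxpmuxu" → 11 new (r, r, m, u, u, x, p, m, u, x, u)
  "rrmrxrpmu" → prefix "rrm" already present; 6 new (r, x, r, p, m, u)
  "mxuxpuux" → prefix "mx" already present; 6 new (u, x, p, u, u, x)
  "rrmurrumm" → prefix "rrmu" already present; 5 new (r, r, u, m, m)
  "rrmpuupu" → prefix "rrm" already present; 5 new (p, u, u, p, u)
  "mxumrumrr" → prefix "mxu" already present; 6 new (m, r, u, m, r, r)
  "umrumxr" → 7 new (u, m, r, u, m, x, r)
  "umrpmu" → prefix "umr" already present; 3 new (p, m, u)
  "umxxuprpp" → prefix "um" already present; 7 new (x, x, u, p, r, p, p)
  "mxupx" → prefix "mxu" already present; 2 new (p, x)
  "umruxrpuxpx" → prefix "umru" already present; 7 new (x, r, p, u, x, p, x)
  "umxmmu" → prefix "umx" already present; 3 new (m, m, u)
  "rrmxmmx" → prefix "rrm" already present; 4 new (x, m, m, x)
  "ummruxup" → prefix "um" already present; 6 new (m, r, u, x, u, p)
  "mxrm" → prefix "mx" already present; 2 new (r, m)
  "ummm" → prefix "umm" already present; 1 new (m)
  "rrmum" → prefix "rrmu" already present; 1 new (m)
  "rrmmx" → prefix "rrm" already present; 2 new (m, x)
Total nodes = 7 + 11 + 6 + 6 + 5 + 5 + 6 + 7 + 3 + 7 + 2 + 7 + 3 + 4 + 6 + 2 + 1 + 1 + 2 = 91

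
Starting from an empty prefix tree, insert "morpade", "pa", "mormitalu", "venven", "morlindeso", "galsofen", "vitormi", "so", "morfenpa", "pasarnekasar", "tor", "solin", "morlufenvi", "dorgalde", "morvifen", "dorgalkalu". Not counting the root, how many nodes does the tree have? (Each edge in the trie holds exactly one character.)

88

Count nodes per top-level branch (shared prefixes stored once):
  'd'-branch (dorgalde, dorgalkalu): 12 nodes
  'g'-branch (galsofen): 8 nodes
  'm'-branch (morfenpa, morlindeso, morlufenvi, mormitalu, morpade, morvifen): 36 nodes
  'p'-branch (pa, pasarnekasar): 12 nodes
  's'-branch (so, solin): 5 nodes
  't'-branch (tor): 3 nodes
  'v'-branch (venven, vitormi): 12 nodes
Sum: 88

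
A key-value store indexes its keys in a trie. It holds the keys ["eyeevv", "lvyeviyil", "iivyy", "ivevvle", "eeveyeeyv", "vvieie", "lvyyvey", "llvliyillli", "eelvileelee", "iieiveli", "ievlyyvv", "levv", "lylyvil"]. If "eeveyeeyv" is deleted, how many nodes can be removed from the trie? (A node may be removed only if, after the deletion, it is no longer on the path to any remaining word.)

After clearing the end-marker at "eeveyeeyv", prune upward until reaching a node still needed by another word.
The suffix "veyeeyv" (7 nodes) is used only by "eeveyeeyv"; the node for "ee" still has the child "l", so pruning stops there.
Nodes removed: 7

7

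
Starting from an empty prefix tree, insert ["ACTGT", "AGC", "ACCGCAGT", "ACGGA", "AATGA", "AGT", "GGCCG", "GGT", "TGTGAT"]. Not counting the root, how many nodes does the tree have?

33

Insert word by word; a character creates a node only if that edge doesn't already exist:
  "ACTGT" → 5 new (A, C, T, G, T)
  "AGC" → prefix "A" already present; 2 new (G, C)
  "ACCGCAGT" → prefix "AC" already present; 6 new (C, G, C, A, G, T)
  "ACGGA" → prefix "AC" already present; 3 new (G, G, A)
  "AATGA" → prefix "A" already present; 4 new (A, T, G, A)
  "AGT" → prefix "AG" already present; 1 new (T)
  "GGCCG" → 5 new (G, G, C, C, G)
  "GGT" → prefix "GG" already present; 1 new (T)
  "TGTGAT" → 6 new (T, G, T, G, A, T)
Total nodes = 5 + 2 + 6 + 3 + 4 + 1 + 5 + 1 + 6 = 33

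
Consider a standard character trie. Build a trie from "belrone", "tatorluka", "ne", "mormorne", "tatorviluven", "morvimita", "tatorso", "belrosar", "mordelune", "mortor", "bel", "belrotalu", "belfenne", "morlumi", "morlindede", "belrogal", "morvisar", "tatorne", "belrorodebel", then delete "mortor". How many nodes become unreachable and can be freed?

3

A node on "mortor"'s path can go only if nothing else ends at it or branches off below it.
The suffix "tor" (3 nodes) is used only by "mortor"; the node for "mor" still has the child "m", so pruning stops there.
Nodes removed: 3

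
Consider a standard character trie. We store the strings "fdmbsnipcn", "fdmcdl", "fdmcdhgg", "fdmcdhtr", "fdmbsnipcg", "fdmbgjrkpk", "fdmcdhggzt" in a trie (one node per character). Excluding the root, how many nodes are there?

Insert word by word; a character creates a node only if that edge doesn't already exist:
  "fdmbsnipcn" → 10 new (f, d, m, b, s, n, i, p, c, n)
  "fdmcdl" → prefix "fdm" already present; 3 new (c, d, l)
  "fdmcdhgg" → prefix "fdmcd" already present; 3 new (h, g, g)
  "fdmcdhtr" → prefix "fdmcdh" already present; 2 new (t, r)
  "fdmbsnipcg" → prefix "fdmbsnipc" already present; 1 new (g)
  "fdmbgjrkpk" → prefix "fdmb" already present; 6 new (g, j, r, k, p, k)
  "fdmcdhggzt" → prefix "fdmcdhgg" already present; 2 new (z, t)
Total nodes = 10 + 3 + 3 + 2 + 1 + 6 + 2 = 27

27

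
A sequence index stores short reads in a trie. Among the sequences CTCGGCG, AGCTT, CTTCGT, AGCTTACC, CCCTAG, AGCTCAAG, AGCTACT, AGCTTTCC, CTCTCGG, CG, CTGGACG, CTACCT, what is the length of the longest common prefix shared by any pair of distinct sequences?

The deepest shared node is where two words last agree before diverging.
e.g. "AGCTT" and "AGCTTACC" share the prefix "AGCTT" of length 5; no pair shares a longer one.
Longest shared-prefix length: 5

5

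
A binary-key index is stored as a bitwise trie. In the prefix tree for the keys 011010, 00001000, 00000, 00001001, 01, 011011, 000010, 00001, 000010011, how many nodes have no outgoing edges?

5

Leaves are exactly the stored words that no other stored word extends.
Those words: "00000", "00001000", "000010011", "011010", "011011"
Leaf count: 5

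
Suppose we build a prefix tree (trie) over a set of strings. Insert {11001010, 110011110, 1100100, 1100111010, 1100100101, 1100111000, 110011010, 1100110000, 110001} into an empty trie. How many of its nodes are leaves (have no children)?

8

A leaf is a node with no children — equivalently, the end of a word that is not a proper prefix of any other stored word.
Those words: "110001", "1100100101", "11001010", "1100110000", "110011010", "1100111000", "1100111010", "110011110"
Leaf count: 8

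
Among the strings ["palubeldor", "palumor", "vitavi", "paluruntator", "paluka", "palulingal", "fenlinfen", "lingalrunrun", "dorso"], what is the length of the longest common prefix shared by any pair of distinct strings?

4

Equivalently: take the maximum, over all pairs, of their longest common prefix length.
"palubeldor" and "paluka" agree on "palu" (4 characters) before diverging; nothing deeper is shared.
Longest shared-prefix length: 4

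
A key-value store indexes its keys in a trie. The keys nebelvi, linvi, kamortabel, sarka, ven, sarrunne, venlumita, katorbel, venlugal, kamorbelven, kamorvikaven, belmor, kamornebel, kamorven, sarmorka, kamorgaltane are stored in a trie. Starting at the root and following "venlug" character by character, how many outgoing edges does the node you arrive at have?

1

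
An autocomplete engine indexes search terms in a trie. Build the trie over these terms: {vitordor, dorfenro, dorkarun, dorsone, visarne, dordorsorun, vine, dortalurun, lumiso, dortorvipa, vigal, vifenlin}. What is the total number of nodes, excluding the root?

68

Trace insertions, counting only characters that open a new branch:
  "vitordor" → 8 new (v, i, t, o, r, d, o, r)
  "dorfenro" → 8 new (d, o, r, f, e, n, r, o)
  "dorkarun" → prefix "dor" already present; 5 new (k, a, r, u, n)
  "dorsone" → prefix "dor" already present; 4 new (s, o, n, e)
  "visarne" → prefix "vi" already present; 5 new (s, a, r, n, e)
  "dordorsorun" → prefix "dor" already present; 8 new (d, o, r, s, o, r, u, n)
  "vine" → prefix "vi" already present; 2 new (n, e)
  "dortalurun" → prefix "dor" already present; 7 new (t, a, l, u, r, u, n)
  "lumiso" → 6 new (l, u, m, i, s, o)
  "dortorvipa" → prefix "dort" already present; 6 new (o, r, v, i, p, a)
  "vigal" → prefix "vi" already present; 3 new (g, a, l)
  "vifenlin" → prefix "vi" already present; 6 new (f, e, n, l, i, n)
Total nodes = 8 + 8 + 5 + 4 + 5 + 8 + 2 + 7 + 6 + 6 + 3 + 6 = 68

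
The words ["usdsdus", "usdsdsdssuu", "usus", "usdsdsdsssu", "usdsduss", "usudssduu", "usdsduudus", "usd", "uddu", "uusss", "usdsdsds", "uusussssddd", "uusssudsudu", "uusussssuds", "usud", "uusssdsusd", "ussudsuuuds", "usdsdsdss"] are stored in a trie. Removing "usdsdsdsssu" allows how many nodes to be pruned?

Walk "usdsdsdsssu" from the leaf back toward the root, removing each node that no remaining word uses.
The suffix "su" (2 nodes) is used only by "usdsdsdsssu"; the node for "usdsdsdss" still has the child "u", so pruning stops there.
Nodes removed: 2

2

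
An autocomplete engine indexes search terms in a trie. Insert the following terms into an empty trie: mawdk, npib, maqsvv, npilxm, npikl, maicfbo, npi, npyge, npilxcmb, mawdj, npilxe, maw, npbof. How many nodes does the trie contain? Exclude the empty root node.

Trie structure (* marks end of a word):
(root)
├─ m
│  └─ a
│     ├─ i
│     │  └─ c
│     │     └─ f
│     │        └─ b
│     │           └─ o *
│     ├─ q
│     │  └─ s
│     │     └─ v
│     │        └─ v *
│     └─ w *
│        └─ d
│           ├─ j *
│           └─ k *
└─ n
   └─ p
      ├─ b
      │  └─ o
      │     └─ f *
      ├─ i *
      │  ├─ b *
      │  ├─ k
      │  │  └─ l *
      │  └─ l
      │     └─ x
      │        ├─ c
      │        │  └─ m
      │        │     └─ b *
      │        ├─ e *
      │        └─ m *
      └─ y
         └─ g
            └─ e *
Counting every labelled node above: 34.

34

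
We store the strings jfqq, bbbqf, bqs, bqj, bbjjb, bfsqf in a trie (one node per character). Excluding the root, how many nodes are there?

19

Trie structure (* marks end of a word):
(root)
├─ b
│  ├─ b
│  │  ├─ b
│  │  │  └─ q
│  │  │     └─ f *
│  │  └─ j
│  │     └─ j
│  │        └─ b *
│  ├─ f
│  │  └─ s
│  │     └─ q
│  │        └─ f *
│  └─ q
│     ├─ j *
│     └─ s *
└─ j
   └─ f
      └─ q
         └─ q *
Counting every labelled node above: 19.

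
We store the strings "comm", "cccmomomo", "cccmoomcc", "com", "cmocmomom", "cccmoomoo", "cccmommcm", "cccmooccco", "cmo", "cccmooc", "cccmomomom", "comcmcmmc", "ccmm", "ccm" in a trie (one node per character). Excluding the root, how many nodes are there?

42

Insert word by word; a character creates a node only if that edge doesn't already exist:
  "comm" → 4 new (c, o, m, m)
  "cccmomomo" → prefix "c" already present; 8 new (c, c, m, o, m, o, m, o)
  "cccmoomcc" → prefix "cccmo" already present; 4 new (o, m, c, c)
  "com" → prefix "com" already present; 0 new (none)
  "cmocmomom" → prefix "c" already present; 8 new (m, o, c, m, o, m, o, m)
  "cccmoomoo" → prefix "cccmoom" already present; 2 new (o, o)
  "cccmommcm" → prefix "cccmom" already present; 3 new (m, c, m)
  "cccmooccco" → prefix "cccmoo" already present; 4 new (c, c, c, o)
  "cmo" → prefix "cmo" already present; 0 new (none)
  "cccmooc" → prefix "cccmooc" already present; 0 new (none)
  "cccmomomom" → prefix "cccmomomo" already present; 1 new (m)
  "comcmcmmc" → prefix "com" already present; 6 new (c, m, c, m, m, c)
  "ccmm" → prefix "cc" already present; 2 new (m, m)
  "ccm" → prefix "ccm" already present; 0 new (none)
Total nodes = 4 + 8 + 4 + 0 + 8 + 2 + 3 + 4 + 0 + 0 + 1 + 6 + 2 + 0 = 42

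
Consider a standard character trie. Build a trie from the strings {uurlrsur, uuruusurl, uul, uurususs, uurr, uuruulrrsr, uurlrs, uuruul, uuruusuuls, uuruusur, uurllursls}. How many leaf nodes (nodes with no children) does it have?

8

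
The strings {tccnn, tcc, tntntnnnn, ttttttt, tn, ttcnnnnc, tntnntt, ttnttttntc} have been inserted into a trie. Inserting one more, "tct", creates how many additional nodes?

1

Walking "tct" from the root, the first 2 characters ("tc") follow existing edges; "t" is the first miss.
New nodes needed: |"tct"| − 2 = 3 − 2 = 1.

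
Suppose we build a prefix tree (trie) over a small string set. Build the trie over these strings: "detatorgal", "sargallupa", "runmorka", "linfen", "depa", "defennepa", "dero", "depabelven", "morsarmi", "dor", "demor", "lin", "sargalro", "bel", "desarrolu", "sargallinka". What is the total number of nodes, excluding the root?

80

Insert word by word; a character creates a node only if that edge doesn't already exist:
  "detatorgal" → 10 new (d, e, t, a, t, o, r, g, a, l)
  "sargallupa" → 10 new (s, a, r, g, a, l, l, u, p, a)
  "runmorka" → 8 new (r, u, n, m, o, r, k, a)
  "linfen" → 6 new (l, i, n, f, e, n)
  "depa" → prefix "de" already present; 2 new (p, a)
  "defennepa" → prefix "de" already present; 7 new (f, e, n, n, e, p, a)
  "dero" → prefix "de" already present; 2 new (r, o)
  "depabelven" → prefix "depa" already present; 6 new (b, e, l, v, e, n)
  "morsarmi" → 8 new (m, o, r, s, a, r, m, i)
  "dor" → prefix "d" already present; 2 new (o, r)
  "demor" → prefix "de" already present; 3 new (m, o, r)
  "lin" → prefix "lin" already present; 0 new (none)
  "sargalro" → prefix "sargal" already present; 2 new (r, o)
  "bel" → 3 new (b, e, l)
  "desarrolu" → prefix "de" already present; 7 new (s, a, r, r, o, l, u)
  "sargallinka" → prefix "sargall" already present; 4 new (i, n, k, a)
Total nodes = 10 + 10 + 8 + 6 + 2 + 7 + 2 + 6 + 8 + 2 + 3 + 0 + 2 + 3 + 7 + 4 = 80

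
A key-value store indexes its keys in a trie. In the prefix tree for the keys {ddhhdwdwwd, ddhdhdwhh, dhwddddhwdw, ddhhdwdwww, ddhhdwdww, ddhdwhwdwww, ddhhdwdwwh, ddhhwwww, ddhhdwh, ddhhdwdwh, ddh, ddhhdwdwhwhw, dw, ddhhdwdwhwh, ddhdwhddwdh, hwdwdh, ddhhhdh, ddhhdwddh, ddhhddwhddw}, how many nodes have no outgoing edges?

Leaves are exactly the stored words that no other stored word extends.
Those words: "ddhdhdwhh", "ddhdwhddwdh", "ddhdwhwdwww", "ddhhddwhddw", "ddhhdwddh", "ddhhdwdwhwhw", "ddhhdwdwwd", "ddhhdwdwwh", "ddhhdwdwww", "ddhhdwh", "ddhhhdh", "ddhhwwww", "dhwddddhwdw", "dw", "hwdwdh"
Leaf count: 15

15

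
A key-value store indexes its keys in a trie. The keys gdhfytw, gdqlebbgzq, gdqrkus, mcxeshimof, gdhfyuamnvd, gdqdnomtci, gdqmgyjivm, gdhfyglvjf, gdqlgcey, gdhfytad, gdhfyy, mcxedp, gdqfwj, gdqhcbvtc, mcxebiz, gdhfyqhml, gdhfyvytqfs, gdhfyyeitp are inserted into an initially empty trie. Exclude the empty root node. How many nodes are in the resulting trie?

89

Count nodes per top-level branch (shared prefixes stored once):
  'g'-branch (gdhfyglvjf, gdhfyqhml, gdhfytad, gdhfytw, gdhfyuamnvd, gdhfyvytqfs, gdhfyy, gdhfyyeitp, gdqdnomtci, gdqfwj, gdqhcbvtc, gdqlebbgzq, gdqlgcey, gdqmgyjivm, gdqrkus): 74 nodes
  'm'-branch (mcxebiz, mcxedp, mcxeshimof): 15 nodes
Sum: 89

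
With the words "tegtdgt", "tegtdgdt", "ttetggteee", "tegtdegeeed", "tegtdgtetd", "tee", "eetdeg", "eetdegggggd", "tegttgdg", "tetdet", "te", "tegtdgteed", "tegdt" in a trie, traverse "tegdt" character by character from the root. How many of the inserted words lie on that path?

Check each prefix of "tegdt" against the stored set — each match is an end-marker on the path.
Prefixes of the query that are stored words: "te", "tegdt"
Count: 2

2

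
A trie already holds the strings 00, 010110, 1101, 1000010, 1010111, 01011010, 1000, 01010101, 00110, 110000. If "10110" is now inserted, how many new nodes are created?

The longest prefix of "10110" already in the trie is "101" (length 3).
New nodes needed: |"10110"| − 3 = 5 − 3 = 2.

2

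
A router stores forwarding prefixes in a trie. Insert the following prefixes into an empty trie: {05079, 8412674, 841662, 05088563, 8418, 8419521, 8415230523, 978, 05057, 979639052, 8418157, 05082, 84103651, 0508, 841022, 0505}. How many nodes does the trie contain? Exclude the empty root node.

Count nodes per top-level branch (shared prefixes stored once):
  '0'-branch (0505, 05057, 05079, 0508, 05082, 05088563): 13 nodes
  '8'-branch (841022, 84103651, 8412674, 8415230523, 841662, 8418, 8418157, 8419521): 32 nodes
  '9'-branch (978, 979639052): 10 nodes
Sum: 55

55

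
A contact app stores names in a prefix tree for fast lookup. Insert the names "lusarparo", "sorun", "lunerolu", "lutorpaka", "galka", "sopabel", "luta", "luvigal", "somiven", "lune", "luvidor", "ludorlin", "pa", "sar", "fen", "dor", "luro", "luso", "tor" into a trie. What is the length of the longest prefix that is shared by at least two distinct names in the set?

The deepest shared node is where two words last agree before diverging.
e.g. "lune" and "lunerolu" share the prefix "lune" of length 4; no pair shares a longer one.
Longest shared-prefix length: 4

4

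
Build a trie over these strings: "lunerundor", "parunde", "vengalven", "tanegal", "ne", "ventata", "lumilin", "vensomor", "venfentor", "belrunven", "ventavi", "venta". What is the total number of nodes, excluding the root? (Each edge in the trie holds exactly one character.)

Trace insertions, counting only characters that open a new branch:
  "lunerundor" → 10 new (l, u, n, e, r, u, n, d, o, r)
  "parunde" → 7 new (p, a, r, u, n, d, e)
  "vengalven" → 9 new (v, e, n, g, a, l, v, e, n)
  "tanegal" → 7 new (t, a, n, e, g, a, l)
  "ne" → 2 new (n, e)
  "ventata" → prefix "ven" already present; 4 new (t, a, t, a)
  "lumilin" → prefix "lu" already present; 5 new (m, i, l, i, n)
  "vensomor" → prefix "ven" already present; 5 new (s, o, m, o, r)
  "venfentor" → prefix "ven" already present; 6 new (f, e, n, t, o, r)
  "belrunven" → 9 new (b, e, l, r, u, n, v, e, n)
  "ventavi" → prefix "venta" already present; 2 new (v, i)
  "venta" → prefix "venta" already present; 0 new (none)
Total nodes = 10 + 7 + 9 + 7 + 2 + 4 + 5 + 5 + 6 + 9 + 2 + 0 = 66

66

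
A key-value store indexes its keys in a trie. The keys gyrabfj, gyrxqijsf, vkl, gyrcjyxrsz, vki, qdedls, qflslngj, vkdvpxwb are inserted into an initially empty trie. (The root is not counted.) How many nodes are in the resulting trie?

43

Insert word by word; a character creates a node only if that edge doesn't already exist:
  "gyrabfj" → 7 new (g, y, r, a, b, f, j)
  "gyrxqijsf" → prefix "gyr" already present; 6 new (x, q, i, j, s, f)
  "vkl" → 3 new (v, k, l)
  "gyrcjyxrsz" → prefix "gyr" already present; 7 new (c, j, y, x, r, s, z)
  "vki" → prefix "vk" already present; 1 new (i)
  "qdedls" → 6 new (q, d, e, d, l, s)
  "qflslngj" → prefix "q" already present; 7 new (f, l, s, l, n, g, j)
  "vkdvpxwb" → prefix "vk" already present; 6 new (d, v, p, x, w, b)
Total nodes = 7 + 6 + 3 + 7 + 1 + 6 + 7 + 6 = 43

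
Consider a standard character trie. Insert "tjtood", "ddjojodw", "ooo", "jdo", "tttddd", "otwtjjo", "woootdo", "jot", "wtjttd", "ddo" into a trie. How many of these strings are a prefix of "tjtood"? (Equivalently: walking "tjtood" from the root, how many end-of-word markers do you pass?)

Traverse "tjtood" character by character; count nodes along the way that are marked as word ends.
Prefixes of the query that are stored words: "tjtood"
Count: 1

1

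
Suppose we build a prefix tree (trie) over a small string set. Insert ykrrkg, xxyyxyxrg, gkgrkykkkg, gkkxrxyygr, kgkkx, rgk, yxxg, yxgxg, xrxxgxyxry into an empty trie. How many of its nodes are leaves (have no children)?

9

A leaf is a node with no children — equivalently, the end of a word that is not a proper prefix of any other stored word.
Those words: "gkgrkykkkg", "gkkxrxyygr", "kgkkx", "rgk", "xrxxgxyxry", "xxyyxyxrg", "ykrrkg", "yxgxg", "yxxg"
Leaf count: 9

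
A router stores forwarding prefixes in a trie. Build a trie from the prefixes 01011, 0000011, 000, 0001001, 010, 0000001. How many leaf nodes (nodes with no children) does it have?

4

Leaves are exactly the stored words that no other stored word extends.
Those words: "0000001", "0000011", "0001001", "01011"
Leaf count: 4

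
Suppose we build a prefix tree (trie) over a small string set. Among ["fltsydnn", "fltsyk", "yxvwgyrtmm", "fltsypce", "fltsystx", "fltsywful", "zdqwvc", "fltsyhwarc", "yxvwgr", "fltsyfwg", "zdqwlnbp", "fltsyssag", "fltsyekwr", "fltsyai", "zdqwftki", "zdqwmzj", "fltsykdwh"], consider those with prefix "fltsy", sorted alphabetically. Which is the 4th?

fltsyfwg

DFS of the "fltsy" subtree visits, in order: "fltsyai", "fltsydnn", "fltsyekwr", "fltsyfwg", "fltsyhwarc", "fltsyk", "fltsykdwh", "fltsypce", "fltsyssag", "fltsystx", "fltsywful"
Position 4: fltsyfwg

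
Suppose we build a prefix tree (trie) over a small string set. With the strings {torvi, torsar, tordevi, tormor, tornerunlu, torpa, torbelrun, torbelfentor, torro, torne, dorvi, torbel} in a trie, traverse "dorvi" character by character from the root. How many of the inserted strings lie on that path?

1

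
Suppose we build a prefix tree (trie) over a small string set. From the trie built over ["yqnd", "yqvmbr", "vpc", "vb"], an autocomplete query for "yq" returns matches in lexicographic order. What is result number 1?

Words with prefix "yq", in lexicographic order: "yqnd", "yqvmbr"
The 1st is yqnd.

yqnd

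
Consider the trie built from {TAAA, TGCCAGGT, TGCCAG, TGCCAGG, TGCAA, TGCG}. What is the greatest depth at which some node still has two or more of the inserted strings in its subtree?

Look for the deepest trie node that still has at least two words in its subtree.
e.g. "TGCCAGG" and "TGCCAGGT" share the prefix "TGCCAGG" of length 7; no pair shares a longer one.
Longest shared-prefix length: 7

7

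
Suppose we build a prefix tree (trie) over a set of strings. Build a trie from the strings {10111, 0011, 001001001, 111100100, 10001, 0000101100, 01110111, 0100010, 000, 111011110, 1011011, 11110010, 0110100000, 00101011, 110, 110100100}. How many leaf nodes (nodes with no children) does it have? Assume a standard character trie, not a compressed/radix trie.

Leaves are exactly the stored words that no other stored word extends.
Those words: "0000101100", "001001001", "00101011", "0011", "0100010", "0110100000", "01110111", "10001", "1011011", "10111", "110100100", "111011110", "111100100"
Leaf count: 13

13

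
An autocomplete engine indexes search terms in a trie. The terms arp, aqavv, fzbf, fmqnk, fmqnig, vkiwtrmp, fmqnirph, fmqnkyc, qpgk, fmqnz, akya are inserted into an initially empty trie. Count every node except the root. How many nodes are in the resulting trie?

38

Insert word by word; a character creates a node only if that edge doesn't already exist:
  "arp" → 3 new (a, r, p)
  "aqavv" → prefix "a" already present; 4 new (q, a, v, v)
  "fzbf" → 4 new (f, z, b, f)
  "fmqnk" → prefix "f" already present; 4 new (m, q, n, k)
  "fmqnig" → prefix "fmqn" already present; 2 new (i, g)
  "vkiwtrmp" → 8 new (v, k, i, w, t, r, m, p)
  "fmqnirph" → prefix "fmqni" already present; 3 new (r, p, h)
  "fmqnkyc" → prefix "fmqnk" already present; 2 new (y, c)
  "qpgk" → 4 new (q, p, g, k)
  "fmqnz" → prefix "fmqn" already present; 1 new (z)
  "akya" → prefix "a" already present; 3 new (k, y, a)
Total nodes = 3 + 4 + 4 + 4 + 2 + 8 + 3 + 2 + 4 + 1 + 3 = 38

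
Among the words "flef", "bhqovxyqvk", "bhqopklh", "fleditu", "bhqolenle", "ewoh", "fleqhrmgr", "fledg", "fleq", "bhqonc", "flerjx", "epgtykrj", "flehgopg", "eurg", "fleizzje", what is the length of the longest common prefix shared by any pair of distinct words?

4

The deepest shared node is where two words last agree before diverging.
e.g. "bhqolenle" and "bhqonc" share the prefix "bhqo" of length 4; no pair shares a longer one.
Longest shared-prefix length: 4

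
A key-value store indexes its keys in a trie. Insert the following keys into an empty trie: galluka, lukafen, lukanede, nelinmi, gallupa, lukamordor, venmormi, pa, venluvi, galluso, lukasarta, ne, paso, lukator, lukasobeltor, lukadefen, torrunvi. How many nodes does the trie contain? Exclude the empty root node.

79

For each word, the new-node count is its length minus the longest prefix already in the trie:
  "galluka" → 7 new (g, a, l, l, u, k, a)
  "lukafen" → 7 new (l, u, k, a, f, e, n)
  "lukanede" → prefix "luka" already present; 4 new (n, e, d, e)
  "nelinmi" → 7 new (n, e, l, i, n, m, i)
  "gallupa" → prefix "gallu" already present; 2 new (p, a)
  "lukamordor" → prefix "luka" already present; 6 new (m, o, r, d, o, r)
  "venmormi" → 8 new (v, e, n, m, o, r, m, i)
  "pa" → 2 new (p, a)
  "venluvi" → prefix "ven" already present; 4 new (l, u, v, i)
  "galluso" → prefix "gallu" already present; 2 new (s, o)
  "lukasarta" → prefix "luka" already present; 5 new (s, a, r, t, a)
  "ne" → prefix "ne" already present; 0 new (none)
  "paso" → prefix "pa" already present; 2 new (s, o)
  "lukator" → prefix "luka" already present; 3 new (t, o, r)
  "lukasobeltor" → prefix "lukas" already present; 7 new (o, b, e, l, t, o, r)
  "lukadefen" → prefix "luka" already present; 5 new (d, e, f, e, n)
  "torrunvi" → 8 new (t, o, r, r, u, n, v, i)
Total nodes = 7 + 7 + 4 + 7 + 2 + 6 + 8 + 2 + 4 + 2 + 5 + 0 + 2 + 3 + 7 + 5 + 8 = 79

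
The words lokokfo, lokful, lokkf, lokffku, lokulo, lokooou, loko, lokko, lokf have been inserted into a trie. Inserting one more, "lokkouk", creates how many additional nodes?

2

The longest prefix of "lokkouk" already in the trie is "lokko" (length 5).
Each of the 2 remaining characters creates one node.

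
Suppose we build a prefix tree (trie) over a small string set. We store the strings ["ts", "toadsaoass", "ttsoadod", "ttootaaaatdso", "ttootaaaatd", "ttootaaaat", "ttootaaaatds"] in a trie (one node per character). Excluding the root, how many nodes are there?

29

Trie structure (* marks end of a word):
(root)
└─ t
   ├─ o
   │  └─ a
   │     └─ d
   │        └─ s
   │           └─ a
   │              └─ o
   │                 └─ a
   │                    └─ s
   │                       └─ s *
   ├─ s *
   └─ t
      ├─ o
      │  └─ o
      │     └─ t
      │        └─ a
      │           └─ a
      │              └─ a
      │                 └─ a
      │                    └─ t *
      │                       └─ d *
      │                          └─ s *
      │                             └─ o *
      └─ s
         └─ o
            └─ a
               └─ d
                  └─ o
                     └─ d *
Counting every labelled node above: 29.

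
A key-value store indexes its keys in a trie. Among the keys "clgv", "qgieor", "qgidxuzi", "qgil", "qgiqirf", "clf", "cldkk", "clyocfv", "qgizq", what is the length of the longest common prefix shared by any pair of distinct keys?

Equivalently: take the maximum, over all pairs, of their longest common prefix length.
e.g. "qgidxuzi" and "qgieor" share the prefix "qgi" of length 3; no pair shares a longer one.
Longest shared-prefix length: 3

3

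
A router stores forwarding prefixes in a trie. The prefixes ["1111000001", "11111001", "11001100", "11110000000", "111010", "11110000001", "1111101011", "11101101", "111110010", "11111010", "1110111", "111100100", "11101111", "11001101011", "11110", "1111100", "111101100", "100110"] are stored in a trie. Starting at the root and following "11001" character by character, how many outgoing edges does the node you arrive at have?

1

Follow the path "11001" to its node, then look at its outgoing edges.
Characters that immediately follow "11001" among the stored strings: {1}.
That node has 1 child edge.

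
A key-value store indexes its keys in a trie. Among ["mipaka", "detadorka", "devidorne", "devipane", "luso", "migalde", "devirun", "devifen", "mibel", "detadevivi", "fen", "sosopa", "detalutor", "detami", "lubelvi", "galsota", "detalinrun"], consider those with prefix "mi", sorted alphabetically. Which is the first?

Words with prefix "mi", in lexicographic order: "mibel", "migalde", "mipaka"
Position 1: mibel

mibel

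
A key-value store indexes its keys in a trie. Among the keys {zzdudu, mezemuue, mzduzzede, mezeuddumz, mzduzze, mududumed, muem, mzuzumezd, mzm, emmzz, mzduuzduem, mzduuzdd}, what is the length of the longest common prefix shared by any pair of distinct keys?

7

The deepest shared node is where two words last agree before diverging.
"mzduuzdd" and "mzduuzduem" agree on "mzduuzd" (7 characters) before diverging; nothing deeper is shared.
Longest shared-prefix length: 7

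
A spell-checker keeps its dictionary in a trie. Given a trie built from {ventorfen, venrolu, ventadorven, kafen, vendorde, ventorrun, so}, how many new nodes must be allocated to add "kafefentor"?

6

Walking "kafefentor" from the root, the first 4 characters ("kafe") follow existing edges; "f" is the first miss.
So 10 − 4 = 6 new nodes.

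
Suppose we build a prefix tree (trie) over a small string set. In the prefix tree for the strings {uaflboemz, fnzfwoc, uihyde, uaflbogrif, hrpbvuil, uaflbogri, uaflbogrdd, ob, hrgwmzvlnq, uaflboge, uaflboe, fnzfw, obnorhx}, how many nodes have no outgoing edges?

9

Leaves are exactly the stored words that no other stored word extends.
Those words: "fnzfwoc", "hrgwmzvlnq", "hrpbvuil", "obnorhx", "uaflboemz", "uaflboge", "uaflbogrdd", "uaflbogrif", "uihyde"
Leaf count: 9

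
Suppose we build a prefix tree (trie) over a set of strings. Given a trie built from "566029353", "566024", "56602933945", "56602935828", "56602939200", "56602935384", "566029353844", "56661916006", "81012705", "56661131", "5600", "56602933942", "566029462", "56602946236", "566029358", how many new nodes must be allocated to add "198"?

3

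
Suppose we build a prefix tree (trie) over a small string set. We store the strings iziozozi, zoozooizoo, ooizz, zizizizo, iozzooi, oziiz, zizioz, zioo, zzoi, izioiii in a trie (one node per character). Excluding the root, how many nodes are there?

For each word, the new-node count is its length minus the longest prefix already in the trie:
  "iziozozi" → 8 new (i, z, i, o, z, o, z, i)
  "zoozooizoo" → 10 new (z, o, o, z, o, o, i, z, o, o)
  "ooizz" → 5 new (o, o, i, z, z)
  "zizizizo" → prefix "z" already present; 7 new (i, z, i, z, i, z, o)
  "iozzooi" → prefix "i" already present; 6 new (o, z, z, o, o, i)
  "oziiz" → prefix "o" already present; 4 new (z, i, i, z)
  "zizioz" → prefix "zizi" already present; 2 new (o, z)
  "zioo" → prefix "zi" already present; 2 new (o, o)
  "zzoi" → prefix "z" already present; 3 new (z, o, i)
  "izioiii" → prefix "izio" already present; 3 new (i, i, i)
Total nodes = 8 + 10 + 5 + 7 + 6 + 4 + 2 + 2 + 3 + 3 = 50

50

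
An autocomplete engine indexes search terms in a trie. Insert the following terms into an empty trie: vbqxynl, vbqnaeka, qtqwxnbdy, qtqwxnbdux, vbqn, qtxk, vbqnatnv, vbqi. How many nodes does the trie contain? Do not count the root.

29

Insert word by word; a character creates a node only if that edge doesn't already exist:
  "vbqxynl" → 7 new (v, b, q, x, y, n, l)
  "vbqnaeka" → prefix "vbq" already present; 5 new (n, a, e, k, a)
  "qtqwxnbdy" → 9 new (q, t, q, w, x, n, b, d, y)
  "qtqwxnbdux" → prefix "qtqwxnbd" already present; 2 new (u, x)
  "vbqn" → prefix "vbqn" already present; 0 new (none)
  "qtxk" → prefix "qt" already present; 2 new (x, k)
  "vbqnatnv" → prefix "vbqna" already present; 3 new (t, n, v)
  "vbqi" → prefix "vbq" already present; 1 new (i)
Total nodes = 7 + 5 + 9 + 2 + 0 + 2 + 3 + 1 = 29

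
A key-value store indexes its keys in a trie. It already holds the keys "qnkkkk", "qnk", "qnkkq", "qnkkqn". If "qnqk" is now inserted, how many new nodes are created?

"qn" is already a path in the trie; the remaining "qk" must be added.
Each of the 2 remaining characters creates one node.

2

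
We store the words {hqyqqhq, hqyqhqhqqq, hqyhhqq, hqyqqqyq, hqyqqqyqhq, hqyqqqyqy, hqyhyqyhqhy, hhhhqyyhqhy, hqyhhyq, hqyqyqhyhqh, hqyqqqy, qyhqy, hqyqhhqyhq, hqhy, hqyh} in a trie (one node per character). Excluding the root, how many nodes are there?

For each word, the new-node count is its length minus the longest prefix already in the trie:
  "hqyqqhq" → 7 new (h, q, y, q, q, h, q)
  "hqyqhqhqqq" → prefix "hqyq" already present; 6 new (h, q, h, q, q, q)
  "hqyhhqq" → prefix "hqy" already present; 4 new (h, h, q, q)
  "hqyqqqyq" → prefix "hqyqq" already present; 3 new (q, y, q)
  "hqyqqqyqhq" → prefix "hqyqqqyq" already present; 2 new (h, q)
  "hqyqqqyqy" → prefix "hqyqqqyq" already present; 1 new (y)
  "hqyhyqyhqhy" → prefix "hqyh" already present; 7 new (y, q, y, h, q, h, y)
  "hhhhqyyhqhy" → prefix "h" already present; 10 new (h, h, h, q, y, y, h, q, h, y)
  "hqyhhyq" → prefix "hqyhh" already present; 2 new (y, q)
  "hqyqyqhyhqh" → prefix "hqyq" already present; 7 new (y, q, h, y, h, q, h)
  "hqyqqqy" → prefix "hqyqqqy" already present; 0 new (none)
  "qyhqy" → 5 new (q, y, h, q, y)
  "hqyqhhqyhq" → prefix "hqyqh" already present; 5 new (h, q, y, h, q)
  "hqhy" → prefix "hq" already present; 2 new (h, y)
  "hqyh" → prefix "hqyh" already present; 0 new (none)
Total nodes = 7 + 6 + 4 + 3 + 2 + 1 + 7 + 10 + 2 + 7 + 0 + 5 + 5 + 2 + 0 = 61

61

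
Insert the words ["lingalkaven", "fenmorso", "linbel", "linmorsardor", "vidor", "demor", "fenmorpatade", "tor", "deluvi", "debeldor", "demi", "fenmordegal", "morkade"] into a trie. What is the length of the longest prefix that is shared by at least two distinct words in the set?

Look for the deepest trie node that still has at least two words in its subtree.
"fenmordegal" and "fenmorpatade" agree on "fenmor" (6 characters) before diverging; nothing deeper is shared.
Longest shared-prefix length: 6

6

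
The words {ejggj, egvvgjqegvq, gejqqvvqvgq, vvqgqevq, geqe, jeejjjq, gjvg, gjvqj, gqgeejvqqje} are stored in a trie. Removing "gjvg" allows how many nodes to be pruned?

1

Walk "gjvg" from the leaf back toward the root, removing each node that no remaining word uses.
The suffix "g" (1 node) is used only by "gjvg"; the node for "gjv" still has the child "q", so pruning stops there.
Nodes removed: 1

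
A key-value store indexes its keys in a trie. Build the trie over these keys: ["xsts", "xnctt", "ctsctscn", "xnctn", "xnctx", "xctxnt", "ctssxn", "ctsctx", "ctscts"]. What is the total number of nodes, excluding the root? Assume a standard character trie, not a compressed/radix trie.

Trie structure (* marks end of a word):
(root)
├─ c
│  └─ t
│     └─ s
│        ├─ c
│        │  └─ t
│        │     ├─ s *
│        │     │  └─ c
│        │     │     └─ n *
│        │     └─ x *
│        └─ s
│           └─ x
│              └─ n *
└─ x
   ├─ c
   │  └─ t
   │     └─ x
   │        └─ n
   │           └─ t *
   ├─ n
   │  └─ c
   │     └─ t
   │        ├─ n *
   │        ├─ t *
   │        └─ x *
   └─ s
      └─ t
         └─ s *
Counting every labelled node above: 27.

27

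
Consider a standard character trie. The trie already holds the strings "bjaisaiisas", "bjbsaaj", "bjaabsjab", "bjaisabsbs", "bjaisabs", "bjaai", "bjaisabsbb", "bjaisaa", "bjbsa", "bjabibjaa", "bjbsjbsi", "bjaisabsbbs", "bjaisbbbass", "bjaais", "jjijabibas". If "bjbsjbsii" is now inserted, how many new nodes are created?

1

"bjbsjbsi" is already a path in the trie; the remaining "i" must be added.
New nodes needed: |"bjbsjbsii"| − 8 = 9 − 8 = 1.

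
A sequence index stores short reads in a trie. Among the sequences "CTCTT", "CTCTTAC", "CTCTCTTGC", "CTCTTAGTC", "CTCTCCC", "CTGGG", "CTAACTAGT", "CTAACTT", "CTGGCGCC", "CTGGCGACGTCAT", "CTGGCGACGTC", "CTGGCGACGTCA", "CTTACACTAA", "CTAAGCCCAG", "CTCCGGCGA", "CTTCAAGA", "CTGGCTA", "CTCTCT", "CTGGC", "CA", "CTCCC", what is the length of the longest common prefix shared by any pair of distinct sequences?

12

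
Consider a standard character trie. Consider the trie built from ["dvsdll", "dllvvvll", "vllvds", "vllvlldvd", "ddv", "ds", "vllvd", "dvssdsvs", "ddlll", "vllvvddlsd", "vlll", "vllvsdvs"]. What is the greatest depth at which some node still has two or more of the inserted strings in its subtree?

Look for the deepest trie node that still has at least two words in its subtree.
e.g. "vllvd" and "vllvds" share the prefix "vllvd" of length 5; no pair shares a longer one.
Longest shared-prefix length: 5

5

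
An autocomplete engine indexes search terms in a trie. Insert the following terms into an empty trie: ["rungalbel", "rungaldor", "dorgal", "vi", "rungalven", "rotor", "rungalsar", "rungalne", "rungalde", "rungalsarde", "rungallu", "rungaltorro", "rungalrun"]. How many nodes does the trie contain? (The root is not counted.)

45

For each word, the new-node count is its length minus the longest prefix already in the trie:
  "rungalbel" → 9 new (r, u, n, g, a, l, b, e, l)
  "rungaldor" → prefix "rungal" already present; 3 new (d, o, r)
  "dorgal" → 6 new (d, o, r, g, a, l)
  "vi" → 2 new (v, i)
  "rungalven" → prefix "rungal" already present; 3 new (v, e, n)
  "rotor" → prefix "r" already present; 4 new (o, t, o, r)
  "rungalsar" → prefix "rungal" already present; 3 new (s, a, r)
  "rungalne" → prefix "rungal" already present; 2 new (n, e)
  "rungalde" → prefix "rungald" already present; 1 new (e)
  "rungalsarde" → prefix "rungalsar" already present; 2 new (d, e)
  "rungallu" → prefix "rungal" already present; 2 new (l, u)
  "rungaltorro" → prefix "rungal" already present; 5 new (t, o, r, r, o)
  "rungalrun" → prefix "rungal" already present; 3 new (r, u, n)
Total nodes = 9 + 3 + 6 + 2 + 3 + 4 + 3 + 2 + 1 + 2 + 2 + 5 + 3 = 45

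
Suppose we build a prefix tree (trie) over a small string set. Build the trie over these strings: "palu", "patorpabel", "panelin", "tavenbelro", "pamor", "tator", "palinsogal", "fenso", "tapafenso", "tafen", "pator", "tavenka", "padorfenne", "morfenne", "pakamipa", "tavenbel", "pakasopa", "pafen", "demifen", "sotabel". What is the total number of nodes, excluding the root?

100

Insert word by word; a character creates a node only if that edge doesn't already exist:
  "palu" → 4 new (p, a, l, u)
  "patorpabel" → prefix "pa" already present; 8 new (t, o, r, p, a, b, e, l)
  "panelin" → prefix "pa" already present; 5 new (n, e, l, i, n)
  "tavenbelro" → 10 new (t, a, v, e, n, b, e, l, r, o)
  "pamor" → prefix "pa" already present; 3 new (m, o, r)
  "tator" → prefix "ta" already present; 3 new (t, o, r)
  "palinsogal" → prefix "pal" already present; 7 new (i, n, s, o, g, a, l)
  "fenso" → 5 new (f, e, n, s, o)
  "tapafenso" → prefix "ta" already present; 7 new (p, a, f, e, n, s, o)
  "tafen" → prefix "ta" already present; 3 new (f, e, n)
  "pator" → prefix "pator" already present; 0 new (none)
  "tavenka" → prefix "taven" already present; 2 new (k, a)
  "padorfenne" → prefix "pa" already present; 8 new (d, o, r, f, e, n, n, e)
  "morfenne" → 8 new (m, o, r, f, e, n, n, e)
  "pakamipa" → prefix "pa" already present; 6 new (k, a, m, i, p, a)
  "tavenbel" → prefix "tavenbel" already present; 0 new (none)
  "pakasopa" → prefix "paka" already present; 4 new (s, o, p, a)
  "pafen" → prefix "pa" already present; 3 new (f, e, n)
  "demifen" → 7 new (d, e, m, i, f, e, n)
  "sotabel" → 7 new (s, o, t, a, b, e, l)
Total nodes = 4 + 8 + 5 + 10 + 3 + 3 + 7 + 5 + 7 + 3 + 0 + 2 + 8 + 8 + 6 + 0 + 4 + 3 + 7 + 7 = 100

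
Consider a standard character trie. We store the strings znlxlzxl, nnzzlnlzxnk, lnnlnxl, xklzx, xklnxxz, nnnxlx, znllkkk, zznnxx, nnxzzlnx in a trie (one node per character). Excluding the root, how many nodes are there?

Trace insertions, counting only characters that open a new branch:
  "znlxlzxl" → 8 new (z, n, l, x, l, z, x, l)
  "nnzzlnlzxnk" → 11 new (n, n, z, z, l, n, l, z, x, n, k)
  "lnnlnxl" → 7 new (l, n, n, l, n, x, l)
  "xklzx" → 5 new (x, k, l, z, x)
  "xklnxxz" → prefix "xkl" already present; 4 new (n, x, x, z)
  "nnnxlx" → prefix "nn" already present; 4 new (n, x, l, x)
  "znllkkk" → prefix "znl" already present; 4 new (l, k, k, k)
  "zznnxx" → prefix "z" already present; 5 new (z, n, n, x, x)
  "nnxzzlnx" → prefix "nn" already present; 6 new (x, z, z, l, n, x)
Total nodes = 8 + 11 + 7 + 5 + 4 + 4 + 4 + 5 + 6 = 54

54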